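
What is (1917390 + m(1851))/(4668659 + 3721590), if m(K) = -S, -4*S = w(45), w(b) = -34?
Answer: 3834763/16780498 ≈ 0.22852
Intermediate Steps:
S = 17/2 (S = -¼*(-34) = 17/2 ≈ 8.5000)
m(K) = -17/2 (m(K) = -1*17/2 = -17/2)
(1917390 + m(1851))/(4668659 + 3721590) = (1917390 - 17/2)/(4668659 + 3721590) = (3834763/2)/8390249 = (3834763/2)*(1/8390249) = 3834763/16780498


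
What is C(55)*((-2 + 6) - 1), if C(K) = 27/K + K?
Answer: 9156/55 ≈ 166.47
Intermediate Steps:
C(K) = K + 27/K
C(55)*((-2 + 6) - 1) = (55 + 27/55)*((-2 + 6) - 1) = (55 + 27*(1/55))*(4 - 1) = (55 + 27/55)*3 = (3052/55)*3 = 9156/55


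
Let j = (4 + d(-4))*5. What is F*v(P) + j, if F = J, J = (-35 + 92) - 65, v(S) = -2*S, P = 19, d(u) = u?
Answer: 304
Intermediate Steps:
j = 0 (j = (4 - 4)*5 = 0*5 = 0)
J = -8 (J = 57 - 65 = -8)
F = -8
F*v(P) + j = -(-16)*19 + 0 = -8*(-38) + 0 = 304 + 0 = 304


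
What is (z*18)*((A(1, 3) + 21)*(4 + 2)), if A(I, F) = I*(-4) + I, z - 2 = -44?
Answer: -81648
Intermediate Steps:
z = -42 (z = 2 - 44 = -42)
A(I, F) = -3*I (A(I, F) = -4*I + I = -3*I)
(z*18)*((A(1, 3) + 21)*(4 + 2)) = (-42*18)*((-3*1 + 21)*(4 + 2)) = -756*(-3 + 21)*6 = -13608*6 = -756*108 = -81648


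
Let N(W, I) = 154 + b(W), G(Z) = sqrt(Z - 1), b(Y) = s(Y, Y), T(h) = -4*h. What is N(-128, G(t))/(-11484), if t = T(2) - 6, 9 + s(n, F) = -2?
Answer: -13/1044 ≈ -0.012452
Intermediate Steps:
s(n, F) = -11 (s(n, F) = -9 - 2 = -11)
t = -14 (t = -4*2 - 6 = -8 - 6 = -14)
b(Y) = -11
G(Z) = sqrt(-1 + Z)
N(W, I) = 143 (N(W, I) = 154 - 11 = 143)
N(-128, G(t))/(-11484) = 143/(-11484) = 143*(-1/11484) = -13/1044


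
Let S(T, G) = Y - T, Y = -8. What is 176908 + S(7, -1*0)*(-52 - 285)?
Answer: 181963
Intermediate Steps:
S(T, G) = -8 - T
176908 + S(7, -1*0)*(-52 - 285) = 176908 + (-8 - 1*7)*(-52 - 285) = 176908 + (-8 - 7)*(-337) = 176908 - 15*(-337) = 176908 + 5055 = 181963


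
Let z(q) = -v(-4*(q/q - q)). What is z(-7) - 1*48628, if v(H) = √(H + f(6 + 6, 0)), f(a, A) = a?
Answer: -48628 - 2*I*√5 ≈ -48628.0 - 4.4721*I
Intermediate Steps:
v(H) = √(12 + H) (v(H) = √(H + (6 + 6)) = √(H + 12) = √(12 + H))
z(q) = -√(8 + 4*q) (z(q) = -√(12 - 4*(q/q - q)) = -√(12 - 4*(1 - q)) = -√(12 + (-4 + 4*q)) = -√(8 + 4*q))
z(-7) - 1*48628 = -2*√(2 - 7) - 1*48628 = -2*I*√5 - 48628 = -48628 - 2*I*√5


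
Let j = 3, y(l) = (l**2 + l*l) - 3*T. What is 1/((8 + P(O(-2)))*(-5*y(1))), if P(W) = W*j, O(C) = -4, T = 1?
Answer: -1/20 ≈ -0.050000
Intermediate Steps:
y(l) = -3 + 2*l**2 (y(l) = (l**2 + l*l) - 3*1 = (l**2 + l**2) - 3 = 2*l**2 - 3 = -3 + 2*l**2)
P(W) = 3*W (P(W) = W*3 = 3*W)
1/((8 + P(O(-2)))*(-5*y(1))) = 1/((8 + 3*(-4))*(-5*(-3 + 2*1**2))) = 1/((8 - 12)*(-5*(-3 + 2*1))) = 1/(-(-20)*(-3 + 2)) = 1/(-(-20)*(-1)) = 1/(-4*5) = 1/(-20) = -1/20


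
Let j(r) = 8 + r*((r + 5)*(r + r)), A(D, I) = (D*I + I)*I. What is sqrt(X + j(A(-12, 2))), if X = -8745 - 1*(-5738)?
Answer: 7*I*sqrt(3143) ≈ 392.44*I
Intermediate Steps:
A(D, I) = I*(I + D*I) (A(D, I) = (I + D*I)*I = I*(I + D*I))
X = -3007 (X = -8745 + 5738 = -3007)
j(r) = 8 + 2*r**2*(5 + r) (j(r) = 8 + r*((5 + r)*(2*r)) = 8 + r*(2*r*(5 + r)) = 8 + 2*r**2*(5 + r))
sqrt(X + j(A(-12, 2))) = sqrt(-3007 + (8 + 2*(2**2*(1 - 12))**3 + 10*(2**2*(1 - 12))**2)) = sqrt(-3007 + (8 + 2*(4*(-11))**3 + 10*(4*(-11))**2)) = sqrt(-3007 + (8 + 2*(-44)**3 + 10*(-44)**2)) = sqrt(-3007 + (8 + 2*(-85184) + 10*1936)) = sqrt(-3007 + (8 - 170368 + 19360)) = sqrt(-3007 - 151000) = sqrt(-154007) = 7*I*sqrt(3143)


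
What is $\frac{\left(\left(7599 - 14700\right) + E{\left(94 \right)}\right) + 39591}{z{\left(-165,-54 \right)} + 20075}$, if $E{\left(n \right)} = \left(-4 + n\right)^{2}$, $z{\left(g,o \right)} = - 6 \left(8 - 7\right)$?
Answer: $\frac{40590}{20069} \approx 2.0225$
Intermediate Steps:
$z{\left(g,o \right)} = -6$ ($z{\left(g,o \right)} = \left(-6\right) 1 = -6$)
$\frac{\left(\left(7599 - 14700\right) + E{\left(94 \right)}\right) + 39591}{z{\left(-165,-54 \right)} + 20075} = \frac{\left(\left(7599 - 14700\right) + \left(-4 + 94\right)^{2}\right) + 39591}{-6 + 20075} = \frac{\left(-7101 + 90^{2}\right) + 39591}{20069} = \left(\left(-7101 + 8100\right) + 39591\right) \frac{1}{20069} = \left(999 + 39591\right) \frac{1}{20069} = 40590 \cdot \frac{1}{20069} = \frac{40590}{20069}$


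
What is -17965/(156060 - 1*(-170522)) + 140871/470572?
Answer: 18776053471/76840172452 ≈ 0.24435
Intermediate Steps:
-17965/(156060 - 1*(-170522)) + 140871/470572 = -17965/(156060 + 170522) + 140871*(1/470572) = -17965/326582 + 140871/470572 = 18776053471/76840172452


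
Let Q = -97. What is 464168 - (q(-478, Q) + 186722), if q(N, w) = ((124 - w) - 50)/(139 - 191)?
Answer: 14427363/52 ≈ 2.7745e+5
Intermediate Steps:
q(N, w) = -37/26 + w/52 (q(N, w) = (74 - w)/(-52) = (74 - w)*(-1/52) = -37/26 + w/52)
464168 - (q(-478, Q) + 186722) = 464168 - ((-37/26 + (1/52)*(-97)) + 186722) = 464168 - ((-37/26 - 97/52) + 186722) = 464168 - (-171/52 + 186722) = 464168 - 1*9709373/52 = 464168 - 9709373/52 = 14427363/52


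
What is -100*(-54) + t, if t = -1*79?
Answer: 5321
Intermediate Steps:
t = -79
-100*(-54) + t = -100*(-54) - 79 = 5400 - 79 = 5321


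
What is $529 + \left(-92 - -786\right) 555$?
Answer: $385699$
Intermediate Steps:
$529 + \left(-92 - -786\right) 555 = 529 + \left(-92 + 786\right) 555 = 529 + 694 \cdot 555 = 529 + 385170 = 385699$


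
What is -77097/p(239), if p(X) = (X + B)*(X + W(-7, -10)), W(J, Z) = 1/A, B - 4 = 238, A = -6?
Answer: -462582/689273 ≈ -0.67112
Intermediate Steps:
B = 242 (B = 4 + 238 = 242)
W(J, Z) = -⅙ (W(J, Z) = 1/(-6) = -⅙)
p(X) = (242 + X)*(-⅙ + X) (p(X) = (X + 242)*(X - ⅙) = (242 + X)*(-⅙ + X))
-77097/p(239) = -77097/(-121/3 + 239² + (1451/6)*239) = -77097/(-121/3 + 57121 + 346789/6) = -77097/689273/6 = -77097*6/689273 = -462582/689273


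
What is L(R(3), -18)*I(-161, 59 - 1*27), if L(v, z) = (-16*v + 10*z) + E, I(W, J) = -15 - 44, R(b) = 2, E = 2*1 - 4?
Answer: 12626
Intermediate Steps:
E = -2 (E = 2 - 4 = -2)
I(W, J) = -59
L(v, z) = -2 - 16*v + 10*z (L(v, z) = (-16*v + 10*z) - 2 = -2 - 16*v + 10*z)
L(R(3), -18)*I(-161, 59 - 1*27) = (-2 - 16*2 + 10*(-18))*(-59) = (-2 - 32 - 180)*(-59) = -214*(-59) = 12626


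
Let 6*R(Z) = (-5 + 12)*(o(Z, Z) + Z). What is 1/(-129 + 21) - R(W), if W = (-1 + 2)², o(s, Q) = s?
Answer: -253/108 ≈ -2.3426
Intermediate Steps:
W = 1 (W = 1² = 1)
R(Z) = 7*Z/3 (R(Z) = ((-5 + 12)*(Z + Z))/6 = (7*(2*Z))/6 = (14*Z)/6 = 7*Z/3)
1/(-129 + 21) - R(W) = 1/(-129 + 21) - 7/3 = 1/(-108) - 1*7/3 = -1/108 - 7/3 = -253/108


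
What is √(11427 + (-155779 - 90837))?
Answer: I*√235189 ≈ 484.96*I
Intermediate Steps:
√(11427 + (-155779 - 90837)) = √(11427 - 246616) = √(-235189) = I*√235189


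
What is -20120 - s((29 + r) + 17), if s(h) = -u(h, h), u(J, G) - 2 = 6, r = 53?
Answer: -20112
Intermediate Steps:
u(J, G) = 8 (u(J, G) = 2 + 6 = 8)
s(h) = -8 (s(h) = -1*8 = -8)
-20120 - s((29 + r) + 17) = -20120 - 1*(-8) = -20120 + 8 = -20112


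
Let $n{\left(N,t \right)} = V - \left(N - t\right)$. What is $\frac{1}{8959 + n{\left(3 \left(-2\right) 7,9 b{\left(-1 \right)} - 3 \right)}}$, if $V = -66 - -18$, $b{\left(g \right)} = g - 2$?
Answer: $\frac{1}{8923} \approx 0.00011207$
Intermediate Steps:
$b{\left(g \right)} = -2 + g$
$V = -48$ ($V = -66 + 18 = -48$)
$n{\left(N,t \right)} = -48 + t - N$ ($n{\left(N,t \right)} = -48 - \left(N - t\right) = -48 + t - N$)
$\frac{1}{8959 + n{\left(3 \left(-2\right) 7,9 b{\left(-1 \right)} - 3 \right)}} = \frac{1}{8959 - \left(51 - 9 \left(-2 - 1\right) + 3 \left(-2\right) 7\right)} = \frac{1}{8959 - \left(78 - 42\right)} = \frac{1}{8959 - 36} = \frac{1}{8923}$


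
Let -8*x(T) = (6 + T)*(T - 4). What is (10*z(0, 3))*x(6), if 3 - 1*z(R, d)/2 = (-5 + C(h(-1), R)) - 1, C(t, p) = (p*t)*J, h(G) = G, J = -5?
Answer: -540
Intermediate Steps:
C(t, p) = -5*p*t (C(t, p) = (p*t)*(-5) = -5*p*t)
x(T) = -(-4 + T)*(6 + T)/8 (x(T) = -(6 + T)*(T - 4)/8 = -(6 + T)*(-4 + T)/8 = -(-4 + T)*(6 + T)/8)
z(R, d) = 18 - 10*R (z(R, d) = 6 - 2*((-5 - 5*R*(-1)) - 1) = 6 - 2*((-5 + 5*R) - 1) = 6 - 2*(-6 + 5*R) = 6 + (12 - 10*R) = 18 - 10*R)
(10*z(0, 3))*x(6) = (10*(18 - 10*0))*(3 - ¼*6 - ⅛*6²) = (10*(18 + 0))*(3 - 3/2 - ⅛*36) = (10*18)*(3 - 3/2 - 9/2) = 180*(-3) = -540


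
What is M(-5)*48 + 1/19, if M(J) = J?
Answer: -4559/19 ≈ -239.95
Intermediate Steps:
M(-5)*48 + 1/19 = -5*48 + 1/19 = -240 + 1/19 = -4559/19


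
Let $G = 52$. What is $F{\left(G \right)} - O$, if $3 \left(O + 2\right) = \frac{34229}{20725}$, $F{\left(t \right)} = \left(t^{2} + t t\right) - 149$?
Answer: $\frac{327068446}{62175} \approx 5260.5$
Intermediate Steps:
$F{\left(t \right)} = -149 + 2 t^{2}$ ($F{\left(t \right)} = \left(t^{2} + t^{2}\right) - 149 = 2 t^{2} - 149 = -149 + 2 t^{2}$)
$O = - \frac{90121}{62175}$ ($O = -2 + \frac{34229 \cdot \frac{1}{20725}}{3} = -2 + \frac{1}{3} \cdot \frac{34229}{20725} = -2 + \frac{34229}{62175} = - \frac{90121}{62175} \approx -1.4495$)
$F{\left(G \right)} - O = \left(-149 + 2 \cdot 52^{2}\right) - - \frac{90121}{62175} = \left(-149 + 2 \cdot 2704\right) + \frac{90121}{62175} = \left(-149 + 5408\right) + \frac{90121}{62175} = 5259 + \frac{90121}{62175} = \frac{327068446}{62175}$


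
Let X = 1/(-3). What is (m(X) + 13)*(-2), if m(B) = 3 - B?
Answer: -98/3 ≈ -32.667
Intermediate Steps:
X = -⅓ ≈ -0.33333
(m(X) + 13)*(-2) = ((3 - 1*(-⅓)) + 13)*(-2) = ((3 + ⅓) + 13)*(-2) = (10/3 + 13)*(-2) = (49/3)*(-2) = -98/3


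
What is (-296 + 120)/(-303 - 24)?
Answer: 176/327 ≈ 0.53823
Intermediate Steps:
(-296 + 120)/(-303 - 24) = -176/(-327) = -176*(-1/327) = 176/327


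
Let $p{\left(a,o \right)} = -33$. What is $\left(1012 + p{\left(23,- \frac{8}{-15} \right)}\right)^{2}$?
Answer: $958441$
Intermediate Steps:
$\left(1012 + p{\left(23,- \frac{8}{-15} \right)}\right)^{2} = \left(1012 - 33\right)^{2} = 979^{2} = 958441$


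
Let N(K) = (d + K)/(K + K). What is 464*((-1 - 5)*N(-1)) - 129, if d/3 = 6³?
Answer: 900495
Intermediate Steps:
d = 648 (d = 3*6³ = 3*216 = 648)
N(K) = (648 + K)/(2*K) (N(K) = (648 + K)/(K + K) = (648 + K)/((2*K)) = (648 + K)*(1/(2*K)) = (648 + K)/(2*K))
464*((-1 - 5)*N(-1)) - 129 = 464*((-1 - 5)*((½)*(648 - 1)/(-1))) - 129 = 464*(-3*(-1)*647) - 129 = 464*(-6*(-647/2)) - 129 = 464*1941 - 129 = 900624 - 129 = 900495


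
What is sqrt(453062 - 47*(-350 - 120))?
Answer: 4*sqrt(29697) ≈ 689.31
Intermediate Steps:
sqrt(453062 - 47*(-350 - 120)) = sqrt(453062 - 47*(-470)) = sqrt(453062 + 22090) = sqrt(475152) = 4*sqrt(29697)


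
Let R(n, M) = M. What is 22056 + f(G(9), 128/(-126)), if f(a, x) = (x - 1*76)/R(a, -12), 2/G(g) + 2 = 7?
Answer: 4169797/189 ≈ 22062.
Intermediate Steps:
G(g) = 2/5 (G(g) = 2/(-2 + 7) = 2/5)
f(a, x) = 19/3 - x/12 (f(a, x) = (x - 1*76)/(-12) = (x - 76)*(-1/12) = (-76 + x)*(-1/12) = 19/3 - x/12)
22056 + f(G(9), 128/(-126)) = 22056 + (19/3 - 32/(3*(-126))) = 22056 + (19/3 - 32*(-1)/(3*126)) = 22056 + (19/3 - 1/12*(-64/63)) = 22056 + (19/3 + 16/189) = 22056 + 1213/189 = 4169797/189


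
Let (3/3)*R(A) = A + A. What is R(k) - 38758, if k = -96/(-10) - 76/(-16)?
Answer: -387293/10 ≈ -38729.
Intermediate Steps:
k = 287/20 (k = -96*(-⅒) - 76*(-1/16) = 48/5 + 19/4 = 287/20 ≈ 14.350)
R(A) = 2*A (R(A) = A + A = 2*A)
R(k) - 38758 = 2*(287/20) - 38758 = 287/10 - 38758 = -387293/10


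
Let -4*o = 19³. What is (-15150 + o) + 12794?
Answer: -16283/4 ≈ -4070.8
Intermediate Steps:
o = -6859/4 (o = -¼*19³ = -¼*6859 = -6859/4 ≈ -1714.8)
(-15150 + o) + 12794 = (-15150 - 6859/4) + 12794 = -67459/4 + 12794 = -16283/4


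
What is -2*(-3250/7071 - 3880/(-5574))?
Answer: -3106660/6568959 ≈ -0.47293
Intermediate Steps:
-2*(-3250/7071 - 3880/(-5574)) = -2*(-3250*1/7071 - 3880*(-1/5574)) = -2*(-3250/7071 + 1940/2787) = -2*1553330/6568959 = -3106660/6568959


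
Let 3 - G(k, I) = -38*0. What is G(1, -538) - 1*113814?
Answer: -113811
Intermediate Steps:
G(k, I) = 3 (G(k, I) = 3 - (-38)*0 = 3 - 1*0 = 3 + 0 = 3)
G(1, -538) - 1*113814 = 3 - 1*113814 = 3 - 113814 = -113811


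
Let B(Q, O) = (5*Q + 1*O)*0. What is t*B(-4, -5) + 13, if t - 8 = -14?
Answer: 13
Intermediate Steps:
t = -6 (t = 8 - 14 = -6)
B(Q, O) = 0 (B(Q, O) = (5*Q + O)*0 = (O + 5*Q)*0 = 0)
t*B(-4, -5) + 13 = -6*0 + 13 = 0 + 13 = 13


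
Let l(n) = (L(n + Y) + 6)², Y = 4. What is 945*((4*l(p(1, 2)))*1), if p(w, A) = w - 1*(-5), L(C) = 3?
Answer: 306180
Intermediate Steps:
p(w, A) = 5 + w (p(w, A) = w + 5 = 5 + w)
l(n) = 81 (l(n) = (3 + 6)² = 9² = 81)
945*((4*l(p(1, 2)))*1) = 945*((4*81)*1) = 945*(324*1) = 945*324 = 306180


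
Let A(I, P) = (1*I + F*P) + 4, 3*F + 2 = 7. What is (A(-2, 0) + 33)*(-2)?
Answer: -70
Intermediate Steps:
F = 5/3 (F = -⅔ + (⅓)*7 = -⅔ + 7/3 = 5/3 ≈ 1.6667)
A(I, P) = 4 + I + 5*P/3 (A(I, P) = (1*I + 5*P/3) + 4 = (I + 5*P/3) + 4 = 4 + I + 5*P/3)
(A(-2, 0) + 33)*(-2) = ((4 - 2 + (5/3)*0) + 33)*(-2) = ((4 - 2 + 0) + 33)*(-2) = (2 + 33)*(-2) = 35*(-2) = -70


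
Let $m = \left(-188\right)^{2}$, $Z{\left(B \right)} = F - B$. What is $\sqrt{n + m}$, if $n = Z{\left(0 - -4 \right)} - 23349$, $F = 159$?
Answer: $45 \sqrt{6} \approx 110.23$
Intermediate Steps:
$Z{\left(B \right)} = 159 - B$
$m = 35344$
$n = -23194$ ($n = \left(159 - \left(0 - -4\right)\right) - 23349 = \left(159 - \left(0 + 4\right)\right) - 23349 = \left(159 - 4\right) - 23349 = 155 - 23349 = -23194$)
$\sqrt{n + m} = \sqrt{-23194 + 35344} = \sqrt{12150} = 45 \sqrt{6}$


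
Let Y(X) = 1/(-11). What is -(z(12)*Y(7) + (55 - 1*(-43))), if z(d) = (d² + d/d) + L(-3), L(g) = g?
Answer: -936/11 ≈ -85.091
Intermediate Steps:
z(d) = -2 + d² (z(d) = (d² + d/d) - 3 = (d² + 1) - 3 = (1 + d²) - 3 = -2 + d²)
Y(X) = -1/11
-(z(12)*Y(7) + (55 - 1*(-43))) = -((-2 + 12²)*(-1/11) + (55 - 1*(-43))) = -((-2 + 144)*(-1/11) + (55 + 43)) = -(142*(-1/11) + 98) = -(-142/11 + 98) = -1*936/11 = -936/11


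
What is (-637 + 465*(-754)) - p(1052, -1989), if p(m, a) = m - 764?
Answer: -351535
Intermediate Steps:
p(m, a) = -764 + m
(-637 + 465*(-754)) - p(1052, -1989) = (-637 + 465*(-754)) - (-764 + 1052) = (-637 - 350610) - 1*288 = -351247 - 288 = -351535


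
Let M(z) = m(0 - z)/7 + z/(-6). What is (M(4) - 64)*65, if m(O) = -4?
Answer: -89050/21 ≈ -4240.5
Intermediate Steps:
M(z) = -4/7 - z/6 (M(z) = -4/7 + z/(-6) = -4*⅐ + z*(-⅙) = -4/7 - z/6)
(M(4) - 64)*65 = ((-4/7 - ⅙*4) - 64)*65 = ((-4/7 - ⅔) - 64)*65 = (-26/21 - 64)*65 = -1370/21*65 = -89050/21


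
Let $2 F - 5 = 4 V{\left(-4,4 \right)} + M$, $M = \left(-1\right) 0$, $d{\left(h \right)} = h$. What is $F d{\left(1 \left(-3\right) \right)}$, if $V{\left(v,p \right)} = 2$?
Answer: $- \frac{39}{2} \approx -19.5$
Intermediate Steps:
$M = 0$
$F = \frac{13}{2}$ ($F = \frac{5}{2} + \frac{4 \cdot 2 + 0}{2} = \frac{5}{2} + \frac{8 + 0}{2} = \frac{5}{2} + \frac{1}{2} \cdot 8 = \frac{5}{2} + 4 = \frac{13}{2} \approx 6.5$)
$F d{\left(1 \left(-3\right) \right)} = \frac{13 \cdot 1 \left(-3\right)}{2} = \frac{13}{2} \left(-3\right) = - \frac{39}{2}$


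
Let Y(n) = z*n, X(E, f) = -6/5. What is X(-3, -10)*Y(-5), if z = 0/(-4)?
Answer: 0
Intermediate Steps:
z = 0 (z = 0*(-¼) = 0)
X(E, f) = -6/5 (X(E, f) = -6*⅕ = -6/5)
Y(n) = 0 (Y(n) = 0*n = 0)
X(-3, -10)*Y(-5) = -6/5*0 = 0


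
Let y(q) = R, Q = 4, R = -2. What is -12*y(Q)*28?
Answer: 672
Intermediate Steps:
y(q) = -2
-12*y(Q)*28 = -12*(-2)*28 = 24*28 = 672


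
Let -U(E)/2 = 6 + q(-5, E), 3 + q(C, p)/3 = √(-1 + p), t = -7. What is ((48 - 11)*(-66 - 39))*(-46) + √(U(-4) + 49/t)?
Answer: 178710 + √(-1 - 6*I*√5) ≈ 1.7871e+5 - 2.6883*I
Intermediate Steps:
q(C, p) = -9 + 3*√(-1 + p)
U(E) = 6 - 6*√(-1 + E) (U(E) = -2*(6 + (-9 + 3*√(-1 + E))) = -2*(-3 + 3*√(-1 + E)) = 6 - 6*√(-1 + E))
((48 - 11)*(-66 - 39))*(-46) + √(U(-4) + 49/t) = ((48 - 11)*(-66 - 39))*(-46) + √((6 - 6*√(-1 - 4)) + 49/(-7)) = (37*(-105))*(-46) + √((6 - 6*I*√5) + 49*(-⅐)) = -3885*(-46) + √((6 - 6*I*√5) - 7) = 178710 + √((6 - 6*I*√5) - 7) = 178710 + √(-1 - 6*I*√5)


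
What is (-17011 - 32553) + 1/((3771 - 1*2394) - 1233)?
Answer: -7137215/144 ≈ -49564.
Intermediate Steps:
(-17011 - 32553) + 1/((3771 - 1*2394) - 1233) = -49564 + 1/((3771 - 2394) - 1233) = -49564 + 1/(1377 - 1233) = -49564 + 1/144 = -7137215/144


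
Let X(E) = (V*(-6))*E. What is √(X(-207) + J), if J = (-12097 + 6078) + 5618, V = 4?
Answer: √4567 ≈ 67.580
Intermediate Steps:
J = -401 (J = -6019 + 5618 = -401)
X(E) = -24*E (X(E) = (4*(-6))*E = -24*E)
√(X(-207) + J) = √(-24*(-207) - 401) = √(4968 - 401) = √4567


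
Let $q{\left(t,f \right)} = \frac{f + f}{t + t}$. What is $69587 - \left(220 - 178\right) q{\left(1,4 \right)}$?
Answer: $69419$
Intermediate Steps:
$q{\left(t,f \right)} = \frac{f}{t}$ ($q{\left(t,f \right)} = \frac{2 f}{2 t} = 2 f \frac{1}{2 t} = \frac{f}{t}$)
$69587 - \left(220 - 178\right) q{\left(1,4 \right)} = 69587 - \left(220 - 178\right) \frac{4}{1} = 69587 - 42 \cdot 4 \cdot 1 = 69587 - 42 \cdot 4 = 69587 - 168 = 69419$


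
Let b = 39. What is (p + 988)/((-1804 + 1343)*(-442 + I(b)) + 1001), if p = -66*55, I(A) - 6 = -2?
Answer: -2642/202919 ≈ -0.013020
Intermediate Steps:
I(A) = 4 (I(A) = 6 - 2 = 4)
p = -3630
(p + 988)/((-1804 + 1343)*(-442 + I(b)) + 1001) = (-3630 + 988)/((-1804 + 1343)*(-442 + 4) + 1001) = -2642/(-461*(-438) + 1001) = -2642/(201918 + 1001) = -2642/202919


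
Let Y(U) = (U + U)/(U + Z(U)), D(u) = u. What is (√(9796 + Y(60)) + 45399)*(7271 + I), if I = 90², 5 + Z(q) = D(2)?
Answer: 697828029 + 1618*√884279 ≈ 6.9935e+8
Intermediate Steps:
Z(q) = -3 (Z(q) = -5 + 2 = -3)
I = 8100
Y(U) = 2*U/(-3 + U) (Y(U) = (U + U)/(U - 3) = (2*U)/(-3 + U) = 2*U/(-3 + U))
(√(9796 + Y(60)) + 45399)*(7271 + I) = (√(9796 + 2*60/(-3 + 60)) + 45399)*(7271 + 8100) = (√(9796 + 2*60/57) + 45399)*15371 = (√(9796 + 2*60*(1/57)) + 45399)*15371 = (√(9796 + 40/19) + 45399)*15371 = (√(186164/19) + 45399)*15371 = (2*√884279/19 + 45399)*15371 = (45399 + 2*√884279/19)*15371 = 697828029 + 1618*√884279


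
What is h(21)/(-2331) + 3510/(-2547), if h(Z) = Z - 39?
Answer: -100444/73297 ≈ -1.3704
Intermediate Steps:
h(Z) = -39 + Z
h(21)/(-2331) + 3510/(-2547) = (-39 + 21)/(-2331) + 3510/(-2547) = -18*(-1/2331) + 3510*(-1/2547) = 2/259 - 390/283 = -100444/73297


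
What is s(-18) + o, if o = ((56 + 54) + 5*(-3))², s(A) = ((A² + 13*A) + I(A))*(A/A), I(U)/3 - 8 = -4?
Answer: 9127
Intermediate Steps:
I(U) = 12 (I(U) = 24 + 3*(-4) = 24 - 12 = 12)
s(A) = 12 + A² + 13*A (s(A) = ((A² + 13*A) + 12)*(A/A) = (12 + A² + 13*A)*1 = 12 + A² + 13*A)
o = 9025 (o = (110 - 15)² = 95² = 9025)
s(-18) + o = (12 + (-18)² + 13*(-18)) + 9025 = (12 + 324 - 234) + 9025 = 102 + 9025 = 9127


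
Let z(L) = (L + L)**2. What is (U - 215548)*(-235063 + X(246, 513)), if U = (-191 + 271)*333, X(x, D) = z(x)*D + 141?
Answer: -23413996150280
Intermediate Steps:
z(L) = 4*L**2 (z(L) = (2*L)**2 = 4*L**2)
X(x, D) = 141 + 4*D*x**2 (X(x, D) = (4*x**2)*D + 141 = 4*D*x**2 + 141 = 141 + 4*D*x**2)
U = 26640 (U = 80*333 = 26640)
(U - 215548)*(-235063 + X(246, 513)) = (26640 - 215548)*(-235063 + (141 + 4*513*246**2)) = -188908*(-235063 + (141 + 4*513*60516)) = -188908*(-235063 + (141 + 124178832)) = -188908*(-235063 + 124178973) = -188908*123943910 = -23413996150280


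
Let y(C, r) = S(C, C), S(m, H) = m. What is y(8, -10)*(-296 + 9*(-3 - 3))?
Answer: -2800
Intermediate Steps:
y(C, r) = C
y(8, -10)*(-296 + 9*(-3 - 3)) = 8*(-296 + 9*(-3 - 3)) = 8*(-296 + 9*(-6)) = 8*(-296 - 54) = 8*(-350) = -2800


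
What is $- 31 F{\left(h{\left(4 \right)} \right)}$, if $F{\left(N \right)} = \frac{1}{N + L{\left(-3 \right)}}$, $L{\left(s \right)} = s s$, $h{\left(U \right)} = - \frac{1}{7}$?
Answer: $- \frac{7}{2} \approx -3.5$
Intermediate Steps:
$h{\left(U \right)} = - \frac{1}{7}$ ($h{\left(U \right)} = \left(-1\right) \frac{1}{7} = - \frac{1}{7}$)
$L{\left(s \right)} = s^{2}$
$F{\left(N \right)} = \frac{1}{9 + N}$ ($F{\left(N \right)} = \frac{1}{N + \left(-3\right)^{2}} = \frac{1}{N + 9} = \frac{1}{9 + N}$)
$- 31 F{\left(h{\left(4 \right)} \right)} = - \frac{31}{9 - \frac{1}{7}} = - \frac{31}{\frac{62}{7}} = \left(-31\right) \frac{7}{62} = - \frac{7}{2}$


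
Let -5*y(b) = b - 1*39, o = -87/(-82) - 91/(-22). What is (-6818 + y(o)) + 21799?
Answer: 6759480/451 ≈ 14988.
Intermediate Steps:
o = 2344/451 (o = -87*(-1/82) - 91*(-1/22) = 87/82 + 91/22 = 2344/451 ≈ 5.1973)
y(b) = 39/5 - b/5 (y(b) = -(b - 1*39)/5 = -(b - 39)/5 = -(-39 + b)/5 = 39/5 - b/5)
(-6818 + y(o)) + 21799 = (-6818 + (39/5 - 1/5*2344/451)) + 21799 = (-6818 + (39/5 - 2344/2255)) + 21799 = (-6818 + 3049/451) + 21799 = -3071869/451 + 21799 = 6759480/451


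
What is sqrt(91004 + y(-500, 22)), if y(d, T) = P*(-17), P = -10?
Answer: sqrt(91174) ≈ 301.95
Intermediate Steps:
y(d, T) = 170 (y(d, T) = -10*(-17) = 170)
sqrt(91004 + y(-500, 22)) = sqrt(91004 + 170) = sqrt(91174)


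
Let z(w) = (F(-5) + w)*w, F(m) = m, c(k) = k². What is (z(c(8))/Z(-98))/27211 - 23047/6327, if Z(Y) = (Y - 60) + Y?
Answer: -132047419/36245052 ≈ -3.6432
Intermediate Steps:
z(w) = w*(-5 + w) (z(w) = (-5 + w)*w = w*(-5 + w))
Z(Y) = -60 + 2*Y (Z(Y) = (-60 + Y) + Y = -60 + 2*Y)
(z(c(8))/Z(-98))/27211 - 23047/6327 = ((8²*(-5 + 8²))/(-60 + 2*(-98)))/27211 - 23047/6327 = ((64*(-5 + 64))/(-60 - 196))*(1/27211) - 23047*1/6327 = ((64*59)/(-256))*(1/27211) - 1213/333 = (3776*(-1/256))*(1/27211) - 1213/333 = -59/4*1/27211 - 1213/333 = -59/108844 - 1213/333 = -132047419/36245052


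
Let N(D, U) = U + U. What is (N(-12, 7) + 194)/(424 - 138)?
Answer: 8/11 ≈ 0.72727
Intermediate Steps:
N(D, U) = 2*U
(N(-12, 7) + 194)/(424 - 138) = (2*7 + 194)/(424 - 138) = (14 + 194)/286 = 208*(1/286) = 8/11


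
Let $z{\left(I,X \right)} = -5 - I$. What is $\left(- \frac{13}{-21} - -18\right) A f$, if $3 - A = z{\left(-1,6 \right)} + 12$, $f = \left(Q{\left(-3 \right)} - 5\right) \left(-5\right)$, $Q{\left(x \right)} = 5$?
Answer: $0$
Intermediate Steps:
$f = 0$ ($f = \left(5 - 5\right) \left(-5\right) = 0 \left(-5\right) = 0$)
$A = -5$ ($A = 3 - \left(\left(-5 - -1\right) + 12\right) = 3 - \left(\left(-5 + 1\right) + 12\right) = 3 - \left(-4 + 12\right) = 3 - 8 = -5$)
$\left(- \frac{13}{-21} - -18\right) A f = \left(- \frac{13}{-21} - -18\right) \left(-5\right) 0 = \left(\left(-13\right) \left(- \frac{1}{21}\right) + 18\right) \left(-5\right) 0 = \left(\frac{13}{21} + 18\right) \left(-5\right) 0 = \frac{391}{21} \left(-5\right) 0 = \left(- \frac{1955}{21}\right) 0 = 0$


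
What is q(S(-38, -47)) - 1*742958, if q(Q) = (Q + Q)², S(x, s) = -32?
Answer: -738862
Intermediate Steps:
q(Q) = 4*Q² (q(Q) = (2*Q)² = 4*Q²)
q(S(-38, -47)) - 1*742958 = 4*(-32)² - 1*742958 = 4*1024 - 742958 = 4096 - 742958 = -738862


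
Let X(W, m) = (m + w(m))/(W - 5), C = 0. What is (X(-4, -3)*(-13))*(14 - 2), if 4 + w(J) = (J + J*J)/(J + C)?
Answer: -156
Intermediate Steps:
w(J) = -4 + (J + J²)/J (w(J) = -4 + (J + J*J)/(J + 0) = -4 + (J + J²)/J)
X(W, m) = (-3 + 2*m)/(-5 + W) (X(W, m) = (m + (-3 + m))/(W - 5) = (-3 + 2*m)/(-5 + W))
(X(-4, -3)*(-13))*(14 - 2) = (((-3 + 2*(-3))/(-5 - 4))*(-13))*(14 - 2) = (((-3 - 6)/(-9))*(-13))*12 = (-⅑*(-9)*(-13))*12 = (1*(-13))*12 = -13*12 = -156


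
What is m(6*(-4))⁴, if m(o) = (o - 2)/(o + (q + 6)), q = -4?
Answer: 28561/14641 ≈ 1.9508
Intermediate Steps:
m(o) = (-2 + o)/(2 + o) (m(o) = (o - 2)/(o + (-4 + 6)) = (-2 + o)/(o + 2) = (-2 + o)/(2 + o))
m(6*(-4))⁴ = ((-2 + 6*(-4))/(2 + 6*(-4)))⁴ = ((-2 - 24)/(2 - 24))⁴ = (-26/(-22))⁴ = (-1/22*(-26))⁴ = (13/11)⁴ = 28561/14641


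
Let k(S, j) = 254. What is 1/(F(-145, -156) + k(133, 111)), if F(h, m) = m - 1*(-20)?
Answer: 1/118 ≈ 0.0084746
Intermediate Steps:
F(h, m) = 20 + m (F(h, m) = m + 20 = 20 + m)
1/(F(-145, -156) + k(133, 111)) = 1/((20 - 156) + 254) = 1/(-136 + 254) = 1/118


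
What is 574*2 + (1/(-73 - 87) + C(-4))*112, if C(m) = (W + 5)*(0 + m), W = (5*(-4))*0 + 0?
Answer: -10927/10 ≈ -1092.7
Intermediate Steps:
W = 0 (W = -20*0 + 0 = 0 + 0 = 0)
C(m) = 5*m (C(m) = (0 + 5)*(0 + m) = 5*m)
574*2 + (1/(-73 - 87) + C(-4))*112 = 574*2 + (1/(-73 - 87) + 5*(-4))*112 = 1148 + (1/(-160) - 20)*112 = 1148 + (-1/160 - 20)*112 = 1148 - 3201/160*112 = 1148 - 22407/10 = -10927/10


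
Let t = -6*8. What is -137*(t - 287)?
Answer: 45895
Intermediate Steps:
t = -48
-137*(t - 287) = -137*(-48 - 287) = -137*(-335) = 45895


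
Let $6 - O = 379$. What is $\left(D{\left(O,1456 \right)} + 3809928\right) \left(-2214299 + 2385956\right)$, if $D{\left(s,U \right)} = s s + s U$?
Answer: $584658420633$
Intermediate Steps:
$O = -373$ ($O = 6 - 379 = -373$)
$D{\left(s,U \right)} = s^{2} + U s$
$\left(D{\left(O,1456 \right)} + 3809928\right) \left(-2214299 + 2385956\right) = \left(- 373 \left(1456 - 373\right) + 3809928\right) \left(-2214299 + 2385956\right) = \left(\left(-373\right) 1083 + 3809928\right) 171657 = \left(-403959 + 3809928\right) 171657 = 3405969 \cdot 171657 = 584658420633$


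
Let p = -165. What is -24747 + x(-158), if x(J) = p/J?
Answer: -3909861/158 ≈ -24746.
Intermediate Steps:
x(J) = -165/J
-24747 + x(-158) = -24747 - 165/(-158) = -24747 - 165*(-1/158) = -24747 + 165/158 = -3909861/158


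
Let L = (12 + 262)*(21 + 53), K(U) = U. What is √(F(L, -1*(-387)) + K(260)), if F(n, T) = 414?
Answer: √674 ≈ 25.962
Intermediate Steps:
L = 20276 (L = 274*74 = 20276)
√(F(L, -1*(-387)) + K(260)) = √(414 + 260) = √674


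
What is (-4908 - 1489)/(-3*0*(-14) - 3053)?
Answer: 6397/3053 ≈ 2.0953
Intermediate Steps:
(-4908 - 1489)/(-3*0*(-14) - 3053) = -6397/(0*(-14) - 3053) = -6397/(0 - 3053) = -6397/(-3053) = -6397*(-1/3053) = 6397/3053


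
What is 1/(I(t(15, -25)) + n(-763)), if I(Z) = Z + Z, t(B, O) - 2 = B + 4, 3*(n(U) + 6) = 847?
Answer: 3/955 ≈ 0.0031414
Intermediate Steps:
n(U) = 829/3 (n(U) = -6 + (⅓)*847 = -6 + 847/3 = 829/3)
t(B, O) = 6 + B (t(B, O) = 2 + (B + 4) = 2 + (4 + B) = 6 + B)
I(Z) = 2*Z
1/(I(t(15, -25)) + n(-763)) = 1/(2*(6 + 15) + 829/3) = 1/(2*21 + 829/3) = 1/(42 + 829/3) = 1/(955/3) = 3/955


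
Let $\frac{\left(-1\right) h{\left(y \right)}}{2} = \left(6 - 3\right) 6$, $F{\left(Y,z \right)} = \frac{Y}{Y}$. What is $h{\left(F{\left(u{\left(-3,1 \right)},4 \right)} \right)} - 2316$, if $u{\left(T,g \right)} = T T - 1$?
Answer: $-2352$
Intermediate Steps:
$u{\left(T,g \right)} = -1 + T^{2}$ ($u{\left(T,g \right)} = T^{2} - 1 = -1 + T^{2}$)
$F{\left(Y,z \right)} = 1$
$h{\left(y \right)} = -36$ ($h{\left(y \right)} = - 2 \left(6 - 3\right) 6 = - 2 \cdot 3 \cdot 6 = \left(-2\right) 18 = -36$)
$h{\left(F{\left(u{\left(-3,1 \right)},4 \right)} \right)} - 2316 = -36 - 2316 = -2352$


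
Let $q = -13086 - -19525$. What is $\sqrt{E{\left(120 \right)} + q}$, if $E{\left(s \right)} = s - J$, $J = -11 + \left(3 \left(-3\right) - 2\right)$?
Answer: $\sqrt{6581} \approx 81.123$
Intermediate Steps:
$q = 6439$ ($q = -13086 + 19525 = 6439$)
$J = -22$ ($J = -11 - 11 = -22$)
$E{\left(s \right)} = 22 + s$ ($E{\left(s \right)} = s - -22 = s + 22 = 22 + s$)
$\sqrt{E{\left(120 \right)} + q} = \sqrt{\left(22 + 120\right) + 6439} = \sqrt{142 + 6439} = \sqrt{6581}$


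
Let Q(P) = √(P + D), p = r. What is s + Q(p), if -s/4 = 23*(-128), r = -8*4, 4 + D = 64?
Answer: 11776 + 2*√7 ≈ 11781.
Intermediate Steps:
D = 60 (D = -4 + 64 = 60)
r = -32
p = -32
s = 11776 (s = -92*(-128) = -4*(-2944) = 11776)
Q(P) = √(60 + P) (Q(P) = √(P + 60) = √(60 + P))
s + Q(p) = 11776 + √(60 - 32) = 11776 + √28 = 11776 + 2*√7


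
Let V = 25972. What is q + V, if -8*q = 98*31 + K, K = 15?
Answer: 204723/8 ≈ 25590.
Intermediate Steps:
q = -3053/8 (q = -(98*31 + 15)/8 = -(3038 + 15)/8 = -⅛*3053 = -3053/8 ≈ -381.63)
q + V = -3053/8 + 25972 = 204723/8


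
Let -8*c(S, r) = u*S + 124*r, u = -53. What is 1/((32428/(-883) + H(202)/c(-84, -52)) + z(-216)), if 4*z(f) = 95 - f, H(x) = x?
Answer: 1762468/73732527 ≈ 0.023904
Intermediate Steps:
c(S, r) = -31*r/2 + 53*S/8 (c(S, r) = -(-53*S + 124*r)/8 = -31*r/2 + 53*S/8)
z(f) = 95/4 - f/4 (z(f) = (95 - f)/4 = 95/4 - f/4)
1/((32428/(-883) + H(202)/c(-84, -52)) + z(-216)) = 1/((32428/(-883) + 202/(-31/2*(-52) + (53/8)*(-84))) + (95/4 - 1/4*(-216))) = 1/((32428*(-1/883) + 202/(806 - 1113/2)) + (95/4 + 54)) = 1/((-32428/883 + 202/(499/2)) + 311/4) = 1/((-32428/883 + 202*(2/499)) + 311/4) = 1/((-32428/883 + 404/499) + 311/4) = 1/(-15824840/440617 + 311/4) = 1/(73732527/1762468) = 1762468/73732527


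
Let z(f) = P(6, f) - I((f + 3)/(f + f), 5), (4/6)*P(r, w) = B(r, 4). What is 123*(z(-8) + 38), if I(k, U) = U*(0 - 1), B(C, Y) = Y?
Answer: 6027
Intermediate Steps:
P(r, w) = 6 (P(r, w) = (3/2)*4 = 6)
I(k, U) = -U (I(k, U) = U*(-1) = -U)
z(f) = 11 (z(f) = 6 - (-1)*5 = 6 - 1*(-5) = 6 + 5 = 11)
123*(z(-8) + 38) = 123*(11 + 38) = 123*49 = 6027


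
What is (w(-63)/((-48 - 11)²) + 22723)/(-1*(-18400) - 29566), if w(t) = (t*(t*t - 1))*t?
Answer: -94847755/38868846 ≈ -2.4402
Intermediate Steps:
w(t) = t²*(-1 + t²) (w(t) = (t*(t² - 1))*t = (t*(-1 + t²))*t = t²*(-1 + t²))
(w(-63)/((-48 - 11)²) + 22723)/(-1*(-18400) - 29566) = (((-63)⁴ - 1*(-63)²)/((-48 - 11)²) + 22723)/(-1*(-18400) - 29566) = ((15752961 - 1*3969)/((-59)²) + 22723)/(18400 - 29566) = ((15752961 - 3969)/3481 + 22723)/(-11166) = (15748992*(1/3481) + 22723)*(-1/11166) = (15748992/3481 + 22723)*(-1/11166) = (94847755/3481)*(-1/11166) = -94847755/38868846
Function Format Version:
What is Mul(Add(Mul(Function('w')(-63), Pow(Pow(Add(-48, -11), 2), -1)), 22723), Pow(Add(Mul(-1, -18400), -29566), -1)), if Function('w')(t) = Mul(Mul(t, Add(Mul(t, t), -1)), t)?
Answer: Rational(-94847755, 38868846) ≈ -2.4402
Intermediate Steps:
Function('w')(t) = Mul(Pow(t, 2), Add(-1, Pow(t, 2))) (Function('w')(t) = Mul(Mul(t, Add(Pow(t, 2), -1)), t) = Mul(Mul(t, Add(-1, Pow(t, 2))), t) = Mul(Pow(t, 2), Add(-1, Pow(t, 2))))
Mul(Add(Mul(Function('w')(-63), Pow(Pow(Add(-48, -11), 2), -1)), 22723), Pow(Add(Mul(-1, -18400), -29566), -1)) = Mul(Add(Mul(Add(Pow(-63, 4), Mul(-1, Pow(-63, 2))), Pow(Pow(Add(-48, -11), 2), -1)), 22723), Pow(Add(Mul(-1, -18400), -29566), -1)) = Mul(Add(Mul(Add(15752961, Mul(-1, 3969)), Pow(Pow(-59, 2), -1)), 22723), Pow(Add(18400, -29566), -1)) = Mul(Add(Mul(Add(15752961, -3969), Pow(3481, -1)), 22723), Pow(-11166, -1)) = Mul(Add(Mul(15748992, Rational(1, 3481)), 22723), Rational(-1, 11166)) = Mul(Add(Rational(15748992, 3481), 22723), Rational(-1, 11166)) = Mul(Rational(94847755, 3481), Rational(-1, 11166)) = Rational(-94847755, 38868846)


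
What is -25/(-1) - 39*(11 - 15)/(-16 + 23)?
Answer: 331/7 ≈ 47.286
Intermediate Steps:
-25/(-1) - 39*(11 - 15)/(-16 + 23) = -25*(-1) - (-156)/7 = 25 - (-156)/7 = 25 - 39*(-4/7) = 25 + 156/7 = 331/7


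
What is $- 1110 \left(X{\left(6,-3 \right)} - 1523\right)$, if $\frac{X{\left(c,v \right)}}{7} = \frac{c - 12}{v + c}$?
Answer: $1706070$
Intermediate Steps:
$X{\left(c,v \right)} = \frac{7 \left(-12 + c\right)}{c + v}$ ($X{\left(c,v \right)} = 7 \frac{c - 12}{v + c} = 7 \frac{-12 + c}{c + v} = \frac{7 \left(-12 + c\right)}{c + v}$)
$- 1110 \left(X{\left(6,-3 \right)} - 1523\right) = - 1110 \left(\frac{7 \left(-12 + 6\right)}{6 - 3} - 1523\right) = - 1110 \left(7 \cdot \frac{1}{3} \left(-6\right) - 1523\right) = - 1110 \left(-14 - 1523\right) = \left(-1110\right) \left(-1537\right) = 1706070$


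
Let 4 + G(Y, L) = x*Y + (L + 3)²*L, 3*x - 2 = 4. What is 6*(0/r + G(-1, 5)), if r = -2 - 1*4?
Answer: 1884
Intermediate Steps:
r = -6 (r = -2 - 4 = -6)
x = 2 (x = ⅔ + (⅓)*4 = ⅔ + 4/3 = 2)
G(Y, L) = -4 + 2*Y + L*(3 + L)² (G(Y, L) = -4 + (2*Y + (L + 3)²*L) = -4 + (2*Y + (3 + L)²*L) = -4 + (2*Y + L*(3 + L)²) = -4 + 2*Y + L*(3 + L)²)
6*(0/r + G(-1, 5)) = 6*(0/(-6) + (-4 + 2*(-1) + 5*(3 + 5)²)) = 6*(0*(-⅙) + (-4 - 2 + 5*8²)) = 6*(0 + (-4 - 2 + 5*64)) = 6*(0 + (-4 - 2 + 320)) = 6*(0 + 314) = 6*314 = 1884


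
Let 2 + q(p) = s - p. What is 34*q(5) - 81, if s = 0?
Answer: -319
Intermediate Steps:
q(p) = -2 - p (q(p) = -2 + (0 - p) = -2 - p)
34*q(5) - 81 = 34*(-2 - 1*5) - 81 = 34*(-2 - 5) - 81 = 34*(-7) - 81 = -238 - 81 = -319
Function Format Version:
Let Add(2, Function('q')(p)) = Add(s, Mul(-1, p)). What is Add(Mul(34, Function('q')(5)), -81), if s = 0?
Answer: -319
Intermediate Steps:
Function('q')(p) = Add(-2, Mul(-1, p)) (Function('q')(p) = Add(-2, Add(0, Mul(-1, p))) = Add(-2, Mul(-1, p)))
Add(Mul(34, Function('q')(5)), -81) = Add(Mul(34, Add(-2, Mul(-1, 5))), -81) = Add(Mul(34, Add(-2, -5)), -81) = Add(Mul(34, -7), -81) = Add(-238, -81) = -319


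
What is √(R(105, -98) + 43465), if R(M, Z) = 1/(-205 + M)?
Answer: √4346499/10 ≈ 208.48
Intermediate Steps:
√(R(105, -98) + 43465) = √(1/(-205 + 105) + 43465) = √(1/(-100) + 43465) = √(-1/100 + 43465) = √(4346499/100) = √4346499/10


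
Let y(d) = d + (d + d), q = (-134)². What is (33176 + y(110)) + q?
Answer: 51462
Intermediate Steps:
q = 17956
y(d) = 3*d (y(d) = d + 2*d = 3*d)
(33176 + y(110)) + q = (33176 + 3*110) + 17956 = (33176 + 330) + 17956 = 33506 + 17956 = 51462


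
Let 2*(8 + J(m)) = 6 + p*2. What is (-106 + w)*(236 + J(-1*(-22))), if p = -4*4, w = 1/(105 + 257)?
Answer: -8249765/362 ≈ -22789.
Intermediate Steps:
w = 1/362 ≈ 0.0027624
p = -16
J(m) = -21 (J(m) = -8 + (6 - 16*2)/2 = -8 + (6 - 32)/2 = -8 + (1/2)*(-26) = -8 - 13 = -21)
(-106 + w)*(236 + J(-1*(-22))) = (-106 + 1/362)*(236 - 21) = -38371/362*215 = -8249765/362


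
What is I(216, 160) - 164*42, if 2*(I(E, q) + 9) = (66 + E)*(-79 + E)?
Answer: 12420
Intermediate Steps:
I(E, q) = -9 + (-79 + E)*(66 + E)/2 (I(E, q) = -9 + ((66 + E)*(-79 + E))/2 = -9 + ((-79 + E)*(66 + E))/2 = -9 + (-79 + E)*(66 + E)/2)
I(216, 160) - 164*42 = (-2616 + (1/2)*216**2 - 13/2*216) - 164*42 = (-2616 + (1/2)*46656 - 1404) - 6888 = (-2616 + 23328 - 1404) - 6888 = 19308 - 6888 = 12420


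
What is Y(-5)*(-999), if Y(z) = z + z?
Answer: 9990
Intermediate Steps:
Y(z) = 2*z
Y(-5)*(-999) = (2*(-5))*(-999) = -10*(-999) = 9990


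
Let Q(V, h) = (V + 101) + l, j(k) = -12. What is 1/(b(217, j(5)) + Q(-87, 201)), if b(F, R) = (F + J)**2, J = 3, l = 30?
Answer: 1/48444 ≈ 2.0642e-5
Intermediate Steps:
Q(V, h) = 131 + V (Q(V, h) = (V + 101) + 30 = (101 + V) + 30 = 131 + V)
b(F, R) = (3 + F)**2 (b(F, R) = (F + 3)**2 = (3 + F)**2)
1/(b(217, j(5)) + Q(-87, 201)) = 1/((3 + 217)**2 + (131 - 87)) = 1/(220**2 + 44) = 1/(48400 + 44) = 1/48444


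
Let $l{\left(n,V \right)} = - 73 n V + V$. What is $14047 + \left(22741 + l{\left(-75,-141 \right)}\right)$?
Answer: $-735328$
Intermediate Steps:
$l{\left(n,V \right)} = V - 73 V n$ ($l{\left(n,V \right)} = - 73 V n + V = V - 73 V n$)
$14047 + \left(22741 + l{\left(-75,-141 \right)}\right) = 14047 + \left(22741 - 141 \left(1 - -5475\right)\right) = 14047 + \left(22741 - 141 \left(1 + 5475\right)\right) = 14047 + \left(22741 - 772116\right) = 14047 - 749375 = -735328$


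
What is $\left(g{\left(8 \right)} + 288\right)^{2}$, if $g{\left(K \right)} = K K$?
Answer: $123904$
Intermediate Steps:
$g{\left(K \right)} = K^{2}$
$\left(g{\left(8 \right)} + 288\right)^{2} = \left(8^{2} + 288\right)^{2} = \left(64 + 288\right)^{2} = 352^{2} = 123904$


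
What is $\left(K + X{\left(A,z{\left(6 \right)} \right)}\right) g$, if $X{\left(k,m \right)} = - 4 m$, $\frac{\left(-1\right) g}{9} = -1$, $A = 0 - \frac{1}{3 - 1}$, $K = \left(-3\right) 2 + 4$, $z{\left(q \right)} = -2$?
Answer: $54$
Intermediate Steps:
$K = -2$ ($K = -6 + 4 = -2$)
$A = - \frac{1}{2}$ ($A = 0 - \frac{1}{2} = - \frac{1}{2} \approx -0.5$)
$g = 9$ ($g = \left(-9\right) \left(-1\right) = 9$)
$\left(K + X{\left(A,z{\left(6 \right)} \right)}\right) g = \left(-2 - -8\right) 9 = \left(-2 + 8\right) 9 = 6 \cdot 9 = 54$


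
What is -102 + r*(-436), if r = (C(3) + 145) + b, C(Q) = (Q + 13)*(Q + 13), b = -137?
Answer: -115206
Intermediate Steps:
C(Q) = (13 + Q)² (C(Q) = (13 + Q)*(13 + Q) = (13 + Q)²)
r = 264 (r = ((13 + 3)² + 145) - 137 = (16² + 145) - 137 = (256 + 145) - 137 = 401 - 137 = 264)
-102 + r*(-436) = -102 + 264*(-436) = -102 - 115104 = -115206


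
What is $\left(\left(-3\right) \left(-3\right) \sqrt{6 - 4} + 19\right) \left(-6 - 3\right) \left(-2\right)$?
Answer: $342 + 162 \sqrt{2} \approx 571.1$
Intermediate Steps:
$\left(\left(-3\right) \left(-3\right) \sqrt{6 - 4} + 19\right) \left(-6 - 3\right) \left(-2\right) = \left(9 \sqrt{2} + 19\right) \left(\left(-9\right) \left(-2\right)\right) = \left(19 + 9 \sqrt{2}\right) 18 = 342 + 162 \sqrt{2}$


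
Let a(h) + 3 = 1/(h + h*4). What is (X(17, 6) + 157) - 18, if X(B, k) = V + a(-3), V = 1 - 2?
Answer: 2024/15 ≈ 134.93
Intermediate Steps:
a(h) = -3 + 1/(5*h) (a(h) = -3 + 1/(h + h*4) = -3 + 1/(h + 4*h) = -3 + 1/(5*h))
V = -1
X(B, k) = -61/15 (X(B, k) = -1 + (-3 + (⅕)/(-3)) = -1 + (-3 + (⅕)*(-⅓)) = -1 + (-3 - 1/15) = -1 - 46/15 = -61/15)
(X(17, 6) + 157) - 18 = (-61/15 + 157) - 18 = 2294/15 - 18 = 2024/15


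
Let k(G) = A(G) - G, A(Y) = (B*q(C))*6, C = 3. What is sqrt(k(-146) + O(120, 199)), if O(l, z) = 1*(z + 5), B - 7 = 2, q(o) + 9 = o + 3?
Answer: 2*sqrt(47) ≈ 13.711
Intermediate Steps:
q(o) = -6 + o (q(o) = -9 + (o + 3) = -9 + (3 + o) = -6 + o)
B = 9 (B = 7 + 2 = 9)
A(Y) = -162 (A(Y) = (9*(-6 + 3))*6 = (9*(-3))*6 = -27*6 = -162)
O(l, z) = 5 + z (O(l, z) = 1*(5 + z) = 5 + z)
k(G) = -162 - G
sqrt(k(-146) + O(120, 199)) = sqrt((-162 - 1*(-146)) + (5 + 199)) = sqrt((-162 + 146) + 204) = sqrt(-16 + 204) = sqrt(188) = 2*sqrt(47)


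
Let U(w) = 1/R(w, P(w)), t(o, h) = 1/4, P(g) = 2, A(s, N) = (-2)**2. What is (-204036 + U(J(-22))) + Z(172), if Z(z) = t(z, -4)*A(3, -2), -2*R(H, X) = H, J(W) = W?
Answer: -2244384/11 ≈ -2.0404e+5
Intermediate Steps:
A(s, N) = 4
t(o, h) = 1/4
R(H, X) = -H/2
U(w) = -2/w (U(w) = 1/(-w/2) = -2/w)
Z(z) = 1 (Z(z) = (1/4)*4 = 1)
(-204036 + U(J(-22))) + Z(172) = (-204036 - 2/(-22)) + 1 = (-204036 - 2*(-1/22)) + 1 = (-204036 + 1/11) + 1 = -2244395/11 + 1 = -2244384/11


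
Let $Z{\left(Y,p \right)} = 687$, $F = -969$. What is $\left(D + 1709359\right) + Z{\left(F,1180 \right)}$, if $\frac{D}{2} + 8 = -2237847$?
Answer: $-2765664$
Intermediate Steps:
$D = -4475710$ ($D = -16 + 2 \left(-2237847\right) = -16 - 4475694 = -4475710$)
$\left(D + 1709359\right) + Z{\left(F,1180 \right)} = \left(-4475710 + 1709359\right) + 687 = -2766351 + 687 = -2765664$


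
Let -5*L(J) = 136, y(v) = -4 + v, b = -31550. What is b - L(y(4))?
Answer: -157614/5 ≈ -31523.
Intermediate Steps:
L(J) = -136/5 (L(J) = -1/5*136 = -136/5)
b - L(y(4)) = -31550 - 1*(-136/5) = -31550 + 136/5 = -157614/5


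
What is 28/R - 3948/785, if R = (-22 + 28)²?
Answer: -30037/7065 ≈ -4.2515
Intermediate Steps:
R = 36 (R = 6² = 36)
28/R - 3948/785 = 28/36 - 3948/785 = 28*(1/36) - 3948*1/785 = 7/9 - 3948/785 = -30037/7065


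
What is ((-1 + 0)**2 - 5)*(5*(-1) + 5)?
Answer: 0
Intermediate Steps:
((-1 + 0)**2 - 5)*(5*(-1) + 5) = ((-1)**2 - 5)*(-5 + 5) = (1 - 5)*0 = -4*0 = 0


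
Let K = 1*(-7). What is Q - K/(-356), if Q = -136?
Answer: -48423/356 ≈ -136.02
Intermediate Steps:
K = -7
Q - K/(-356) = -136 - (-7)/(-356) = -136 - (-7)*(-1)/356 = -136 - 1*7/356 = -136 - 7/356 = -48423/356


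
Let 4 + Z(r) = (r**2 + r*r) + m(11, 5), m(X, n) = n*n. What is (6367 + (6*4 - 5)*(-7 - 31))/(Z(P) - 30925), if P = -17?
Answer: -5645/30326 ≈ -0.18614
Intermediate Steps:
m(X, n) = n**2
Z(r) = 21 + 2*r**2 (Z(r) = -4 + ((r**2 + r*r) + 5**2) = -4 + ((r**2 + r**2) + 25) = -4 + (2*r**2 + 25) = -4 + (25 + 2*r**2) = 21 + 2*r**2)
(6367 + (6*4 - 5)*(-7 - 31))/(Z(P) - 30925) = (6367 + (6*4 - 5)*(-7 - 31))/((21 + 2*(-17)**2) - 30925) = (6367 + (24 - 5)*(-38))/((21 + 2*289) - 30925) = (6367 + 19*(-38))/((21 + 578) - 30925) = (6367 - 722)/(599 - 30925) = 5645/(-30326) = 5645*(-1/30326) = -5645/30326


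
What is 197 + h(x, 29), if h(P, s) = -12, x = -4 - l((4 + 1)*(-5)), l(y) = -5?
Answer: 185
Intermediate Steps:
x = 1 (x = -4 - 1*(-5) = -4 + 5 = 1)
197 + h(x, 29) = 197 - 12 = 185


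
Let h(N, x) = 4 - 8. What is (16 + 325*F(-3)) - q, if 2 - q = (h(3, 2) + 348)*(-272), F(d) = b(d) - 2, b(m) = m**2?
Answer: -91279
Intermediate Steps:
h(N, x) = -4
F(d) = -2 + d**2 (F(d) = d**2 - 2 = -2 + d**2)
q = 93570 (q = 2 - (-4 + 348)*(-272) = 2 - 344*(-272) = 2 - 1*(-93568) = 2 + 93568 = 93570)
(16 + 325*F(-3)) - q = (16 + 325*(-2 + (-3)**2)) - 1*93570 = (16 + 325*(-2 + 9)) - 93570 = (16 + 325*7) - 93570 = (16 + 2275) - 93570 = 2291 - 93570 = -91279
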